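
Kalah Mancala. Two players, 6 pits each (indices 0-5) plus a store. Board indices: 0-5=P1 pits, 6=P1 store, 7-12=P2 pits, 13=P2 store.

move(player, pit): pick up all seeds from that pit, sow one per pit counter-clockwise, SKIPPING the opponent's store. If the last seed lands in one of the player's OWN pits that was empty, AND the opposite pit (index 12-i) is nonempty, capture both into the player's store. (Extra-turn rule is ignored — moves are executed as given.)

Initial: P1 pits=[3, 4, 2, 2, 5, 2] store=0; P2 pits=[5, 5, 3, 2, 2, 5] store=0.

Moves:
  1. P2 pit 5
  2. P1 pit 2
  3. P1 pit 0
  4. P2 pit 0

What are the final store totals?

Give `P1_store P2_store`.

Move 1: P2 pit5 -> P1=[4,5,3,3,5,2](0) P2=[5,5,3,2,2,0](1)
Move 2: P1 pit2 -> P1=[4,5,0,4,6,3](0) P2=[5,5,3,2,2,0](1)
Move 3: P1 pit0 -> P1=[0,6,1,5,7,3](0) P2=[5,5,3,2,2,0](1)
Move 4: P2 pit0 -> P1=[0,6,1,5,7,3](0) P2=[0,6,4,3,3,1](1)

Answer: 0 1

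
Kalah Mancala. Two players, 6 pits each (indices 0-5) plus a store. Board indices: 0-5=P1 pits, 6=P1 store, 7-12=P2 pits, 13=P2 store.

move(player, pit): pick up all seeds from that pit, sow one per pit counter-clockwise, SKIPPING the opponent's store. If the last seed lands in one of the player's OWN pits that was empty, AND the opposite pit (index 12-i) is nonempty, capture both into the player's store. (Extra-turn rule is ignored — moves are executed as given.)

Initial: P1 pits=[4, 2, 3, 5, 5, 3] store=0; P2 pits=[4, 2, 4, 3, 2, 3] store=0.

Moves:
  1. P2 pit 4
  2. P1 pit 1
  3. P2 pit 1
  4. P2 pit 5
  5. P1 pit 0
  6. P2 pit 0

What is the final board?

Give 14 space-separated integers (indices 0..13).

Move 1: P2 pit4 -> P1=[4,2,3,5,5,3](0) P2=[4,2,4,3,0,4](1)
Move 2: P1 pit1 -> P1=[4,0,4,6,5,3](0) P2=[4,2,4,3,0,4](1)
Move 3: P2 pit1 -> P1=[4,0,4,6,5,3](0) P2=[4,0,5,4,0,4](1)
Move 4: P2 pit5 -> P1=[5,1,5,6,5,3](0) P2=[4,0,5,4,0,0](2)
Move 5: P1 pit0 -> P1=[0,2,6,7,6,4](0) P2=[4,0,5,4,0,0](2)
Move 6: P2 pit0 -> P1=[0,0,6,7,6,4](0) P2=[0,1,6,5,0,0](5)

Answer: 0 0 6 7 6 4 0 0 1 6 5 0 0 5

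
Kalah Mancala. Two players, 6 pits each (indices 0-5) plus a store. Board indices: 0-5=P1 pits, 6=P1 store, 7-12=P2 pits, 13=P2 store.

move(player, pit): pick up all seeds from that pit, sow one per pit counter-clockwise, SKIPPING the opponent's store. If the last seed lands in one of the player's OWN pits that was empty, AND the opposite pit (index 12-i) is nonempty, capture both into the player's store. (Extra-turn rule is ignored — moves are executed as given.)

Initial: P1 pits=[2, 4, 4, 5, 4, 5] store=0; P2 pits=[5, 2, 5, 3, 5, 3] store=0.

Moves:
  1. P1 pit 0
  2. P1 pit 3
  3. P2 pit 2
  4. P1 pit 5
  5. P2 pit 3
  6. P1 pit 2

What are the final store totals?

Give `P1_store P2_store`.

Move 1: P1 pit0 -> P1=[0,5,5,5,4,5](0) P2=[5,2,5,3,5,3](0)
Move 2: P1 pit3 -> P1=[0,5,5,0,5,6](1) P2=[6,3,5,3,5,3](0)
Move 3: P2 pit2 -> P1=[1,5,5,0,5,6](1) P2=[6,3,0,4,6,4](1)
Move 4: P1 pit5 -> P1=[1,5,5,0,5,0](2) P2=[7,4,1,5,7,4](1)
Move 5: P2 pit3 -> P1=[2,6,5,0,5,0](2) P2=[7,4,1,0,8,5](2)
Move 6: P1 pit2 -> P1=[2,6,0,1,6,1](3) P2=[8,4,1,0,8,5](2)

Answer: 3 2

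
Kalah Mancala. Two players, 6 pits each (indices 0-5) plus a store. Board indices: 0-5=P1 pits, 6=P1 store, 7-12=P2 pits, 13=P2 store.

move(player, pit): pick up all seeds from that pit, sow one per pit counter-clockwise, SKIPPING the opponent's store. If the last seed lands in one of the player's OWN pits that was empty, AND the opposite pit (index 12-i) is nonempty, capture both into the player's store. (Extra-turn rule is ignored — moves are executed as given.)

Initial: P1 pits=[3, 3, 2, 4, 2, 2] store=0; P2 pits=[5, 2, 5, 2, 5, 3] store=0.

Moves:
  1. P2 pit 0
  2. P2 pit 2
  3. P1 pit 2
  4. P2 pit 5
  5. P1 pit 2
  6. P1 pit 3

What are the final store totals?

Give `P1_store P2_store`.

Move 1: P2 pit0 -> P1=[3,3,2,4,2,2](0) P2=[0,3,6,3,6,4](0)
Move 2: P2 pit2 -> P1=[4,4,2,4,2,2](0) P2=[0,3,0,4,7,5](1)
Move 3: P1 pit2 -> P1=[4,4,0,5,3,2](0) P2=[0,3,0,4,7,5](1)
Move 4: P2 pit5 -> P1=[5,5,1,6,3,2](0) P2=[0,3,0,4,7,0](2)
Move 5: P1 pit2 -> P1=[5,5,0,7,3,2](0) P2=[0,3,0,4,7,0](2)
Move 6: P1 pit3 -> P1=[5,5,0,0,4,3](1) P2=[1,4,1,5,7,0](2)

Answer: 1 2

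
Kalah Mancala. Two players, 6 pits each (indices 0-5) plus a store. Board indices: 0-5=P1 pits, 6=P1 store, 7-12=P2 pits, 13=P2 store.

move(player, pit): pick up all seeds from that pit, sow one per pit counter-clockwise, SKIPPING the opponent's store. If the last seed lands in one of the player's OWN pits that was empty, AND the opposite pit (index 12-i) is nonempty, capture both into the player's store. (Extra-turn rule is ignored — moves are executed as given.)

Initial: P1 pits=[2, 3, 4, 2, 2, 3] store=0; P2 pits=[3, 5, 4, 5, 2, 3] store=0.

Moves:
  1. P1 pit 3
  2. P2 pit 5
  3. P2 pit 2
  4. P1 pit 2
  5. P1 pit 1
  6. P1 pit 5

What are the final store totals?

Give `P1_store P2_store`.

Move 1: P1 pit3 -> P1=[2,3,4,0,3,4](0) P2=[3,5,4,5,2,3](0)
Move 2: P2 pit5 -> P1=[3,4,4,0,3,4](0) P2=[3,5,4,5,2,0](1)
Move 3: P2 pit2 -> P1=[3,4,4,0,3,4](0) P2=[3,5,0,6,3,1](2)
Move 4: P1 pit2 -> P1=[3,4,0,1,4,5](1) P2=[3,5,0,6,3,1](2)
Move 5: P1 pit1 -> P1=[3,0,1,2,5,6](1) P2=[3,5,0,6,3,1](2)
Move 6: P1 pit5 -> P1=[3,0,1,2,5,0](2) P2=[4,6,1,7,4,1](2)

Answer: 2 2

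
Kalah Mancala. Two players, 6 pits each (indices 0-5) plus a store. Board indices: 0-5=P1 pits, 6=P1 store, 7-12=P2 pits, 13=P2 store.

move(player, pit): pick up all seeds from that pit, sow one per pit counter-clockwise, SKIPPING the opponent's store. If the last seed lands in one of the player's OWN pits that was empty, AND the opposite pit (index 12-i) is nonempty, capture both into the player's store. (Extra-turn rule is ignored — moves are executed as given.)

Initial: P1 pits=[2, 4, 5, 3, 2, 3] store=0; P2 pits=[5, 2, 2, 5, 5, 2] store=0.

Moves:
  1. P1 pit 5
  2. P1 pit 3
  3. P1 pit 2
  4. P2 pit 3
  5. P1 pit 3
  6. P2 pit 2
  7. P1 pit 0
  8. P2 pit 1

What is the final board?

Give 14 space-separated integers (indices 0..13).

Answer: 0 6 1 1 5 2 3 7 0 1 2 8 3 1

Derivation:
Move 1: P1 pit5 -> P1=[2,4,5,3,2,0](1) P2=[6,3,2,5,5,2](0)
Move 2: P1 pit3 -> P1=[2,4,5,0,3,1](2) P2=[6,3,2,5,5,2](0)
Move 3: P1 pit2 -> P1=[2,4,0,1,4,2](3) P2=[7,3,2,5,5,2](0)
Move 4: P2 pit3 -> P1=[3,5,0,1,4,2](3) P2=[7,3,2,0,6,3](1)
Move 5: P1 pit3 -> P1=[3,5,0,0,5,2](3) P2=[7,3,2,0,6,3](1)
Move 6: P2 pit2 -> P1=[3,5,0,0,5,2](3) P2=[7,3,0,1,7,3](1)
Move 7: P1 pit0 -> P1=[0,6,1,1,5,2](3) P2=[7,3,0,1,7,3](1)
Move 8: P2 pit1 -> P1=[0,6,1,1,5,2](3) P2=[7,0,1,2,8,3](1)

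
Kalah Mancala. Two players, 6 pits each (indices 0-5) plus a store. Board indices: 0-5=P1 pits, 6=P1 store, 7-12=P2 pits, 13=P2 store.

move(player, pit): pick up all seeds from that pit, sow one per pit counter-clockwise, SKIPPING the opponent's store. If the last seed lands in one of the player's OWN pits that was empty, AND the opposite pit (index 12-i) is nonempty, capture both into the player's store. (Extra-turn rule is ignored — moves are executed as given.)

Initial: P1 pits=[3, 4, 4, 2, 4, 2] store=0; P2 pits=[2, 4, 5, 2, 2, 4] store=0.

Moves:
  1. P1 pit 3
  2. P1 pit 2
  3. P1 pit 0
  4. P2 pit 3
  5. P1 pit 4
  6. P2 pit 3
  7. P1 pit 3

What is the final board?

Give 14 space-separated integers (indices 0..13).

Answer: 0 5 1 0 1 6 2 3 5 6 0 4 5 0

Derivation:
Move 1: P1 pit3 -> P1=[3,4,4,0,5,3](0) P2=[2,4,5,2,2,4](0)
Move 2: P1 pit2 -> P1=[3,4,0,1,6,4](1) P2=[2,4,5,2,2,4](0)
Move 3: P1 pit0 -> P1=[0,5,1,2,6,4](1) P2=[2,4,5,2,2,4](0)
Move 4: P2 pit3 -> P1=[0,5,1,2,6,4](1) P2=[2,4,5,0,3,5](0)
Move 5: P1 pit4 -> P1=[0,5,1,2,0,5](2) P2=[3,5,6,1,3,5](0)
Move 6: P2 pit3 -> P1=[0,5,1,2,0,5](2) P2=[3,5,6,0,4,5](0)
Move 7: P1 pit3 -> P1=[0,5,1,0,1,6](2) P2=[3,5,6,0,4,5](0)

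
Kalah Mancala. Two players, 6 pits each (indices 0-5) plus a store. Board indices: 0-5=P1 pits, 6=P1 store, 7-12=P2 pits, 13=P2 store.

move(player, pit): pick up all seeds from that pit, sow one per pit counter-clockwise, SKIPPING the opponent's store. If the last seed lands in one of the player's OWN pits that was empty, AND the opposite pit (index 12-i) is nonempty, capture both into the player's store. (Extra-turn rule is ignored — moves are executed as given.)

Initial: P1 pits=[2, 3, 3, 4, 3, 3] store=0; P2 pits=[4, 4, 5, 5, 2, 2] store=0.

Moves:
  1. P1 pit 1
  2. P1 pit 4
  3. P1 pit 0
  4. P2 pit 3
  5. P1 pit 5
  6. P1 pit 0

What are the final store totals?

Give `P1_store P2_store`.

Answer: 2 1

Derivation:
Move 1: P1 pit1 -> P1=[2,0,4,5,4,3](0) P2=[4,4,5,5,2,2](0)
Move 2: P1 pit4 -> P1=[2,0,4,5,0,4](1) P2=[5,5,5,5,2,2](0)
Move 3: P1 pit0 -> P1=[0,1,5,5,0,4](1) P2=[5,5,5,5,2,2](0)
Move 4: P2 pit3 -> P1=[1,2,5,5,0,4](1) P2=[5,5,5,0,3,3](1)
Move 5: P1 pit5 -> P1=[1,2,5,5,0,0](2) P2=[6,6,6,0,3,3](1)
Move 6: P1 pit0 -> P1=[0,3,5,5,0,0](2) P2=[6,6,6,0,3,3](1)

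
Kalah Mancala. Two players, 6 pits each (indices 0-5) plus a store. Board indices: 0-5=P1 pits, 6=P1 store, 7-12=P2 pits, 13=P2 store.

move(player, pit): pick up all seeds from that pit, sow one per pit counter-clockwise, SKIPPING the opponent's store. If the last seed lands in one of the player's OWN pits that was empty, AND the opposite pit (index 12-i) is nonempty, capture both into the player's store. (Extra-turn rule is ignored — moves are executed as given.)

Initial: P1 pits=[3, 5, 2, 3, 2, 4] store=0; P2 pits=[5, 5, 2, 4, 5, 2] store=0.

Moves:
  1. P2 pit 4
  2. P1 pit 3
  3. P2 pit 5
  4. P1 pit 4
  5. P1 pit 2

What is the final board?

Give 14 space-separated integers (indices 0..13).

Answer: 5 7 0 1 1 7 2 6 5 2 4 0 0 2

Derivation:
Move 1: P2 pit4 -> P1=[4,6,3,3,2,4](0) P2=[5,5,2,4,0,3](1)
Move 2: P1 pit3 -> P1=[4,6,3,0,3,5](1) P2=[5,5,2,4,0,3](1)
Move 3: P2 pit5 -> P1=[5,7,3,0,3,5](1) P2=[5,5,2,4,0,0](2)
Move 4: P1 pit4 -> P1=[5,7,3,0,0,6](2) P2=[6,5,2,4,0,0](2)
Move 5: P1 pit2 -> P1=[5,7,0,1,1,7](2) P2=[6,5,2,4,0,0](2)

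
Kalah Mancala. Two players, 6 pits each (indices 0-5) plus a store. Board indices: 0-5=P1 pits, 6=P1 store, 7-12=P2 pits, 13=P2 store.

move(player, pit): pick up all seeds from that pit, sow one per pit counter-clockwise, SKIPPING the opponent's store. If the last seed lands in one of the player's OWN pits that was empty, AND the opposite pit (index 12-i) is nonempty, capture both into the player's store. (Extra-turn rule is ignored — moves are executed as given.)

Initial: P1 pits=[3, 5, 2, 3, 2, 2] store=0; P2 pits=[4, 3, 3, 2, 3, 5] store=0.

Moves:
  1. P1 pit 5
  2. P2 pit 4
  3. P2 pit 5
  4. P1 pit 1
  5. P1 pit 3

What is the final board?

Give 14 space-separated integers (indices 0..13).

Answer: 5 0 4 0 5 2 3 7 4 3 2 0 0 2

Derivation:
Move 1: P1 pit5 -> P1=[3,5,2,3,2,0](1) P2=[5,3,3,2,3,5](0)
Move 2: P2 pit4 -> P1=[4,5,2,3,2,0](1) P2=[5,3,3,2,0,6](1)
Move 3: P2 pit5 -> P1=[5,6,3,4,3,0](1) P2=[5,3,3,2,0,0](2)
Move 4: P1 pit1 -> P1=[5,0,4,5,4,1](2) P2=[6,3,3,2,0,0](2)
Move 5: P1 pit3 -> P1=[5,0,4,0,5,2](3) P2=[7,4,3,2,0,0](2)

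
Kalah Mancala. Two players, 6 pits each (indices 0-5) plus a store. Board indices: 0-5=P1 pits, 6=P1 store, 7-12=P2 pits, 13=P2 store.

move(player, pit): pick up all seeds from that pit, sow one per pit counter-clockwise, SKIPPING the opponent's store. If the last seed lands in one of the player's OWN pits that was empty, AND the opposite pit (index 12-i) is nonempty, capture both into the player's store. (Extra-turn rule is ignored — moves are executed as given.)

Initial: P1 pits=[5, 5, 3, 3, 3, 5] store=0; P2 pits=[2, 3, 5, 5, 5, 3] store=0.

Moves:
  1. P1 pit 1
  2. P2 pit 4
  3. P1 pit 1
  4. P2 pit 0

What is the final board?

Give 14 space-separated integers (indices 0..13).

Move 1: P1 pit1 -> P1=[5,0,4,4,4,6](1) P2=[2,3,5,5,5,3](0)
Move 2: P2 pit4 -> P1=[6,1,5,4,4,6](1) P2=[2,3,5,5,0,4](1)
Move 3: P1 pit1 -> P1=[6,0,6,4,4,6](1) P2=[2,3,5,5,0,4](1)
Move 4: P2 pit0 -> P1=[6,0,6,4,4,6](1) P2=[0,4,6,5,0,4](1)

Answer: 6 0 6 4 4 6 1 0 4 6 5 0 4 1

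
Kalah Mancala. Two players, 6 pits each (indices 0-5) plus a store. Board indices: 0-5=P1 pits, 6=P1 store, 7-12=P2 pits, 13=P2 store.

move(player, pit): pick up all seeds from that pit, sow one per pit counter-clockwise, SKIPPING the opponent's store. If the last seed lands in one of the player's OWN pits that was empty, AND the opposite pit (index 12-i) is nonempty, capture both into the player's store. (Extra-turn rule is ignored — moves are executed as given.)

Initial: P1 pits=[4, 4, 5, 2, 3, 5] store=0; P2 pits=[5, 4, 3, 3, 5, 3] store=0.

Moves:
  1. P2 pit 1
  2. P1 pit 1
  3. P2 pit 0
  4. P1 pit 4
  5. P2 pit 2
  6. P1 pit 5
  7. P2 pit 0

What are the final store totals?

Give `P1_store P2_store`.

Move 1: P2 pit1 -> P1=[4,4,5,2,3,5](0) P2=[5,0,4,4,6,4](0)
Move 2: P1 pit1 -> P1=[4,0,6,3,4,6](0) P2=[5,0,4,4,6,4](0)
Move 3: P2 pit0 -> P1=[4,0,6,3,4,6](0) P2=[0,1,5,5,7,5](0)
Move 4: P1 pit4 -> P1=[4,0,6,3,0,7](1) P2=[1,2,5,5,7,5](0)
Move 5: P2 pit2 -> P1=[5,0,6,3,0,7](1) P2=[1,2,0,6,8,6](1)
Move 6: P1 pit5 -> P1=[5,0,6,3,0,0](2) P2=[2,3,1,7,9,7](1)
Move 7: P2 pit0 -> P1=[5,0,6,3,0,0](2) P2=[0,4,2,7,9,7](1)

Answer: 2 1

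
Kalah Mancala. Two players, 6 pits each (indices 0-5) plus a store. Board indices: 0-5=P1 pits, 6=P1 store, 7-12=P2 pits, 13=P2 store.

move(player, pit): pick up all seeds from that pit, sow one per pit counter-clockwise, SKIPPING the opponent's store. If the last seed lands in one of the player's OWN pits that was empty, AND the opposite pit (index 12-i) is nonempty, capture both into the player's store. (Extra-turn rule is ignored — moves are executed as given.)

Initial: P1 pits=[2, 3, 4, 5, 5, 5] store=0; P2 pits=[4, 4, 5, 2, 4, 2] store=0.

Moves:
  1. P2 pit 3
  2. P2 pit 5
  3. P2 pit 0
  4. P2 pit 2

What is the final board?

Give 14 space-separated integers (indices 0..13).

Answer: 4 5 4 5 5 5 0 0 5 0 2 7 1 2

Derivation:
Move 1: P2 pit3 -> P1=[2,3,4,5,5,5](0) P2=[4,4,5,0,5,3](0)
Move 2: P2 pit5 -> P1=[3,4,4,5,5,5](0) P2=[4,4,5,0,5,0](1)
Move 3: P2 pit0 -> P1=[3,4,4,5,5,5](0) P2=[0,5,6,1,6,0](1)
Move 4: P2 pit2 -> P1=[4,5,4,5,5,5](0) P2=[0,5,0,2,7,1](2)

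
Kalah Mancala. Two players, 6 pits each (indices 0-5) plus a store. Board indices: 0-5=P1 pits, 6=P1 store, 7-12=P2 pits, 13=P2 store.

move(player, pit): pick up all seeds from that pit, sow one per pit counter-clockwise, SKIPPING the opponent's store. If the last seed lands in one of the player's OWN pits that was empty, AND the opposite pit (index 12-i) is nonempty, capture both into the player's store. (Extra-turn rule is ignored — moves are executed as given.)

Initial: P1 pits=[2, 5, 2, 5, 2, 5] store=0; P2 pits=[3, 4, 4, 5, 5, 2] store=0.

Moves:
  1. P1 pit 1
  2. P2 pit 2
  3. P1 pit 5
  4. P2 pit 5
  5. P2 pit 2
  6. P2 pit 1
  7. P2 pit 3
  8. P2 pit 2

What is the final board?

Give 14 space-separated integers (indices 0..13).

Answer: 4 2 0 7 4 1 2 4 0 0 0 9 2 9

Derivation:
Move 1: P1 pit1 -> P1=[2,0,3,6,3,6](1) P2=[3,4,4,5,5,2](0)
Move 2: P2 pit2 -> P1=[2,0,3,6,3,6](1) P2=[3,4,0,6,6,3](1)
Move 3: P1 pit5 -> P1=[2,0,3,6,3,0](2) P2=[4,5,1,7,7,3](1)
Move 4: P2 pit5 -> P1=[3,1,3,6,3,0](2) P2=[4,5,1,7,7,0](2)
Move 5: P2 pit2 -> P1=[3,1,3,6,3,0](2) P2=[4,5,0,8,7,0](2)
Move 6: P2 pit1 -> P1=[3,1,3,6,3,0](2) P2=[4,0,1,9,8,1](3)
Move 7: P2 pit3 -> P1=[4,2,4,7,4,1](2) P2=[4,0,1,0,9,2](4)
Move 8: P2 pit2 -> P1=[4,2,0,7,4,1](2) P2=[4,0,0,0,9,2](9)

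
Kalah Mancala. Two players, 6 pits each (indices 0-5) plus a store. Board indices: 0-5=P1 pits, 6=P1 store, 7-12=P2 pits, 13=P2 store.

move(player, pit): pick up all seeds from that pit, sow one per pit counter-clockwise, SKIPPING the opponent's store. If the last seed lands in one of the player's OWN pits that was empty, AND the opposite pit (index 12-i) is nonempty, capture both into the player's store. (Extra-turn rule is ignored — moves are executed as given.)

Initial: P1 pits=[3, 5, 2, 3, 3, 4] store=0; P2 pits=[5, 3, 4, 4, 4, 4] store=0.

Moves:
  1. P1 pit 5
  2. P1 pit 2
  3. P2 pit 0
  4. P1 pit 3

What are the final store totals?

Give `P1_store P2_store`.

Move 1: P1 pit5 -> P1=[3,5,2,3,3,0](1) P2=[6,4,5,4,4,4](0)
Move 2: P1 pit2 -> P1=[3,5,0,4,4,0](1) P2=[6,4,5,4,4,4](0)
Move 3: P2 pit0 -> P1=[3,5,0,4,4,0](1) P2=[0,5,6,5,5,5](1)
Move 4: P1 pit3 -> P1=[3,5,0,0,5,1](2) P2=[1,5,6,5,5,5](1)

Answer: 2 1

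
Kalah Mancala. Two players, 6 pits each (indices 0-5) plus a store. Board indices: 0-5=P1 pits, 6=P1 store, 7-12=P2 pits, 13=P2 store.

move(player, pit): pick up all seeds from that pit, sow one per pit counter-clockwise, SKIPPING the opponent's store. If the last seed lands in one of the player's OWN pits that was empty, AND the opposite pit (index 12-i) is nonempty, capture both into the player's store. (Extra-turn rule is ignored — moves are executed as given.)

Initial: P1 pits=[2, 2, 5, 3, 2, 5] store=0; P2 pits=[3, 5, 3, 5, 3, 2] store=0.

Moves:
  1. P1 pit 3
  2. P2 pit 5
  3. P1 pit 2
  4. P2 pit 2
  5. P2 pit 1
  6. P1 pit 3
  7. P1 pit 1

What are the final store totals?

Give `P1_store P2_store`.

Answer: 4 6

Derivation:
Move 1: P1 pit3 -> P1=[2,2,5,0,3,6](1) P2=[3,5,3,5,3,2](0)
Move 2: P2 pit5 -> P1=[3,2,5,0,3,6](1) P2=[3,5,3,5,3,0](1)
Move 3: P1 pit2 -> P1=[3,2,0,1,4,7](2) P2=[4,5,3,5,3,0](1)
Move 4: P2 pit2 -> P1=[0,2,0,1,4,7](2) P2=[4,5,0,6,4,0](5)
Move 5: P2 pit1 -> P1=[0,2,0,1,4,7](2) P2=[4,0,1,7,5,1](6)
Move 6: P1 pit3 -> P1=[0,2,0,0,5,7](2) P2=[4,0,1,7,5,1](6)
Move 7: P1 pit1 -> P1=[0,0,1,0,5,7](4) P2=[4,0,0,7,5,1](6)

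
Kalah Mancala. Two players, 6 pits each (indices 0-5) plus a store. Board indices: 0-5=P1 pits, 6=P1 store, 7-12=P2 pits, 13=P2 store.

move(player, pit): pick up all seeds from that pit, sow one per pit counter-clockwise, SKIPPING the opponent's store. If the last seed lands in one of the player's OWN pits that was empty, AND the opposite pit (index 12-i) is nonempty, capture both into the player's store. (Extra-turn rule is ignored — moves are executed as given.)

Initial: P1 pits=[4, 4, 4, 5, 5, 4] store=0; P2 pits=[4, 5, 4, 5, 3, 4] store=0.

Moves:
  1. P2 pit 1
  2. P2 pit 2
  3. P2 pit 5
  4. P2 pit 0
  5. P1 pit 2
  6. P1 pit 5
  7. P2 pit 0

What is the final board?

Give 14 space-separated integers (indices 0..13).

Answer: 6 5 0 7 7 0 2 0 3 3 9 6 0 3

Derivation:
Move 1: P2 pit1 -> P1=[4,4,4,5,5,4](0) P2=[4,0,5,6,4,5](1)
Move 2: P2 pit2 -> P1=[5,4,4,5,5,4](0) P2=[4,0,0,7,5,6](2)
Move 3: P2 pit5 -> P1=[6,5,5,6,6,4](0) P2=[4,0,0,7,5,0](3)
Move 4: P2 pit0 -> P1=[6,5,5,6,6,4](0) P2=[0,1,1,8,6,0](3)
Move 5: P1 pit2 -> P1=[6,5,0,7,7,5](1) P2=[1,1,1,8,6,0](3)
Move 6: P1 pit5 -> P1=[6,5,0,7,7,0](2) P2=[2,2,2,9,6,0](3)
Move 7: P2 pit0 -> P1=[6,5,0,7,7,0](2) P2=[0,3,3,9,6,0](3)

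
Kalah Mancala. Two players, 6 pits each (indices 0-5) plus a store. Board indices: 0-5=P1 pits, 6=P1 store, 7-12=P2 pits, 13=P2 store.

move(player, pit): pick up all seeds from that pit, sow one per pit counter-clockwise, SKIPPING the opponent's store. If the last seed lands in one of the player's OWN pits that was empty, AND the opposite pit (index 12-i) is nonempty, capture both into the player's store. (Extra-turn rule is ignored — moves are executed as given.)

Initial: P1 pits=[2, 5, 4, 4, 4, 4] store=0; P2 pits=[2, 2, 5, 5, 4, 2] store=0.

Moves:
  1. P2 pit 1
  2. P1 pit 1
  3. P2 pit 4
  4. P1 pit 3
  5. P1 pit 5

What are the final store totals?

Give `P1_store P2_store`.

Answer: 3 1

Derivation:
Move 1: P2 pit1 -> P1=[2,5,4,4,4,4](0) P2=[2,0,6,6,4,2](0)
Move 2: P1 pit1 -> P1=[2,0,5,5,5,5](1) P2=[2,0,6,6,4,2](0)
Move 3: P2 pit4 -> P1=[3,1,5,5,5,5](1) P2=[2,0,6,6,0,3](1)
Move 4: P1 pit3 -> P1=[3,1,5,0,6,6](2) P2=[3,1,6,6,0,3](1)
Move 5: P1 pit5 -> P1=[3,1,5,0,6,0](3) P2=[4,2,7,7,1,3](1)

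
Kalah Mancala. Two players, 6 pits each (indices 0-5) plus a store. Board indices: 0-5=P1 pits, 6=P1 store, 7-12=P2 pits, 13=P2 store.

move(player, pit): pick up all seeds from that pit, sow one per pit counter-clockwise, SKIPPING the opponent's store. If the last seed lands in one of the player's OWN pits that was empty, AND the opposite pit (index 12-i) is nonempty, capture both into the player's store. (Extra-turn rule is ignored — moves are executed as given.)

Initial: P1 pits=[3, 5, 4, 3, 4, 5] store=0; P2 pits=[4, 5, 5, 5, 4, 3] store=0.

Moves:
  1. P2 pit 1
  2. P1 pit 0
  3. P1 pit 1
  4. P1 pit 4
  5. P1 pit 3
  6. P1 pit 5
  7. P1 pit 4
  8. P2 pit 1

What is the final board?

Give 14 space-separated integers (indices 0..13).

Move 1: P2 pit1 -> P1=[3,5,4,3,4,5](0) P2=[4,0,6,6,5,4](1)
Move 2: P1 pit0 -> P1=[0,6,5,4,4,5](0) P2=[4,0,6,6,5,4](1)
Move 3: P1 pit1 -> P1=[0,0,6,5,5,6](1) P2=[5,0,6,6,5,4](1)
Move 4: P1 pit4 -> P1=[0,0,6,5,0,7](2) P2=[6,1,7,6,5,4](1)
Move 5: P1 pit3 -> P1=[0,0,6,0,1,8](3) P2=[7,2,7,6,5,4](1)
Move 6: P1 pit5 -> P1=[0,0,6,0,1,0](10) P2=[8,3,8,7,6,0](1)
Move 7: P1 pit4 -> P1=[0,0,6,0,0,0](19) P2=[0,3,8,7,6,0](1)
Move 8: P2 pit1 -> P1=[0,0,6,0,0,0](19) P2=[0,0,9,8,7,0](1)

Answer: 0 0 6 0 0 0 19 0 0 9 8 7 0 1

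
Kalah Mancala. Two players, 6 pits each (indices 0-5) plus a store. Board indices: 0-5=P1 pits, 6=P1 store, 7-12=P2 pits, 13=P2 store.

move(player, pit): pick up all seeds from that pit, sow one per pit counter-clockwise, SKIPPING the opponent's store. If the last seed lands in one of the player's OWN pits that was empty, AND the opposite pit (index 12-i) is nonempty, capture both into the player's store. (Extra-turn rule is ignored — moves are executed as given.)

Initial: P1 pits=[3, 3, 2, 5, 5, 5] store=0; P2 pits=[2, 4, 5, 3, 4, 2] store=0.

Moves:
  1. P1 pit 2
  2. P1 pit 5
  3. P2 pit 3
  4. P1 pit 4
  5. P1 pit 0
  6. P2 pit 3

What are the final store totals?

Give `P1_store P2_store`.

Move 1: P1 pit2 -> P1=[3,3,0,6,6,5](0) P2=[2,4,5,3,4,2](0)
Move 2: P1 pit5 -> P1=[3,3,0,6,6,0](1) P2=[3,5,6,4,4,2](0)
Move 3: P2 pit3 -> P1=[4,3,0,6,6,0](1) P2=[3,5,6,0,5,3](1)
Move 4: P1 pit4 -> P1=[4,3,0,6,0,1](2) P2=[4,6,7,1,5,3](1)
Move 5: P1 pit0 -> P1=[0,4,1,7,0,1](9) P2=[4,0,7,1,5,3](1)
Move 6: P2 pit3 -> P1=[0,4,1,7,0,1](9) P2=[4,0,7,0,6,3](1)

Answer: 9 1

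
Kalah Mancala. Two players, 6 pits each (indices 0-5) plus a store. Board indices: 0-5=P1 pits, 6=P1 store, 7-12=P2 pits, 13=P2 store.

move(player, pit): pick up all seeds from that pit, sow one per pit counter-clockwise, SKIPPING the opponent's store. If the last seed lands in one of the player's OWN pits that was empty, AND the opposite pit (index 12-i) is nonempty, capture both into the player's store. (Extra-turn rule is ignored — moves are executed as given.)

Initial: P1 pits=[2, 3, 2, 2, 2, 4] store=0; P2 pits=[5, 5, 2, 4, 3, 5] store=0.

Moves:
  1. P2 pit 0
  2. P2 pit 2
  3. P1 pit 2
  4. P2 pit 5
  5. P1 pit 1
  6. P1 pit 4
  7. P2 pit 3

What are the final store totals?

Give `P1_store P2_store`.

Move 1: P2 pit0 -> P1=[2,3,2,2,2,4](0) P2=[0,6,3,5,4,6](0)
Move 2: P2 pit2 -> P1=[2,3,2,2,2,4](0) P2=[0,6,0,6,5,7](0)
Move 3: P1 pit2 -> P1=[2,3,0,3,3,4](0) P2=[0,6,0,6,5,7](0)
Move 4: P2 pit5 -> P1=[3,4,1,4,4,5](0) P2=[0,6,0,6,5,0](1)
Move 5: P1 pit1 -> P1=[3,0,2,5,5,6](0) P2=[0,6,0,6,5,0](1)
Move 6: P1 pit4 -> P1=[3,0,2,5,0,7](1) P2=[1,7,1,6,5,0](1)
Move 7: P2 pit3 -> P1=[4,1,3,5,0,7](1) P2=[1,7,1,0,6,1](2)

Answer: 1 2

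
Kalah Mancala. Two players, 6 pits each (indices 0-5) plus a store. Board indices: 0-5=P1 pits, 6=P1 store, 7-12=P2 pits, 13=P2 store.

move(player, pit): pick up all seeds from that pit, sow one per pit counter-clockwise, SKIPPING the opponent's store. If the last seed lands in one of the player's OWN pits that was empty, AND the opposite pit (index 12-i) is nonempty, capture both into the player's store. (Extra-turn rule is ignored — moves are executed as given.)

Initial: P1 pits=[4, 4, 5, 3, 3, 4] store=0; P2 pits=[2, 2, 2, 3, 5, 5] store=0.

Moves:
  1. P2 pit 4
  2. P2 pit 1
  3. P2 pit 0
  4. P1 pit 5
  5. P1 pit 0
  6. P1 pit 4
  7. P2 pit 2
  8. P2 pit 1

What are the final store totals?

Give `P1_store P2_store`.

Move 1: P2 pit4 -> P1=[5,5,6,3,3,4](0) P2=[2,2,2,3,0,6](1)
Move 2: P2 pit1 -> P1=[5,5,6,3,3,4](0) P2=[2,0,3,4,0,6](1)
Move 3: P2 pit0 -> P1=[5,5,6,3,3,4](0) P2=[0,1,4,4,0,6](1)
Move 4: P1 pit5 -> P1=[5,5,6,3,3,0](1) P2=[1,2,5,4,0,6](1)
Move 5: P1 pit0 -> P1=[0,6,7,4,4,0](3) P2=[0,2,5,4,0,6](1)
Move 6: P1 pit4 -> P1=[0,6,7,4,0,1](4) P2=[1,3,5,4,0,6](1)
Move 7: P2 pit2 -> P1=[1,6,7,4,0,1](4) P2=[1,3,0,5,1,7](2)
Move 8: P2 pit1 -> P1=[1,6,7,4,0,1](4) P2=[1,0,1,6,2,7](2)

Answer: 4 2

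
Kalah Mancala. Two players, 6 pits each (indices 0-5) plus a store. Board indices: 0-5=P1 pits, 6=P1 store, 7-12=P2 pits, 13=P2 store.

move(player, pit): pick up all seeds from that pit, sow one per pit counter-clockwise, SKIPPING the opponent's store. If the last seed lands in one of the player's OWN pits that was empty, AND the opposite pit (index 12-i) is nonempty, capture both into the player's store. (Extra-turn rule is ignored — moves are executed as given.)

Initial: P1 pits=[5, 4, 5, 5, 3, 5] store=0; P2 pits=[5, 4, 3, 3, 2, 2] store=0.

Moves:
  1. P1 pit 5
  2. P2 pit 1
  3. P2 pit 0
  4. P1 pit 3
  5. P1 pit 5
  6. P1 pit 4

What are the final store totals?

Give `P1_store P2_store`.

Move 1: P1 pit5 -> P1=[5,4,5,5,3,0](1) P2=[6,5,4,4,2,2](0)
Move 2: P2 pit1 -> P1=[5,4,5,5,3,0](1) P2=[6,0,5,5,3,3](1)
Move 3: P2 pit0 -> P1=[5,4,5,5,3,0](1) P2=[0,1,6,6,4,4](2)
Move 4: P1 pit3 -> P1=[5,4,5,0,4,1](2) P2=[1,2,6,6,4,4](2)
Move 5: P1 pit5 -> P1=[5,4,5,0,4,0](3) P2=[1,2,6,6,4,4](2)
Move 6: P1 pit4 -> P1=[5,4,5,0,0,1](4) P2=[2,3,6,6,4,4](2)

Answer: 4 2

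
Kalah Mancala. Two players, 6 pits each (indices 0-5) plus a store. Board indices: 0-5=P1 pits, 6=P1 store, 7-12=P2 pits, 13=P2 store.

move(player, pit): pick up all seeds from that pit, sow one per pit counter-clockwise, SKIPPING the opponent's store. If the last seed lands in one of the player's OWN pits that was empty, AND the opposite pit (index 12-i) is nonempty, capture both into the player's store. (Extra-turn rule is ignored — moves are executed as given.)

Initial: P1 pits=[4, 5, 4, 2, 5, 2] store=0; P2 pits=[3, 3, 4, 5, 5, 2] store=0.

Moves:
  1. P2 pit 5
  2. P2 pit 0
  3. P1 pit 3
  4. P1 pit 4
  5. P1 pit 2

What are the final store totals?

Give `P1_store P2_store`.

Move 1: P2 pit5 -> P1=[5,5,4,2,5,2](0) P2=[3,3,4,5,5,0](1)
Move 2: P2 pit0 -> P1=[5,5,4,2,5,2](0) P2=[0,4,5,6,5,0](1)
Move 3: P1 pit3 -> P1=[5,5,4,0,6,3](0) P2=[0,4,5,6,5,0](1)
Move 4: P1 pit4 -> P1=[5,5,4,0,0,4](1) P2=[1,5,6,7,5,0](1)
Move 5: P1 pit2 -> P1=[5,5,0,1,1,5](2) P2=[1,5,6,7,5,0](1)

Answer: 2 1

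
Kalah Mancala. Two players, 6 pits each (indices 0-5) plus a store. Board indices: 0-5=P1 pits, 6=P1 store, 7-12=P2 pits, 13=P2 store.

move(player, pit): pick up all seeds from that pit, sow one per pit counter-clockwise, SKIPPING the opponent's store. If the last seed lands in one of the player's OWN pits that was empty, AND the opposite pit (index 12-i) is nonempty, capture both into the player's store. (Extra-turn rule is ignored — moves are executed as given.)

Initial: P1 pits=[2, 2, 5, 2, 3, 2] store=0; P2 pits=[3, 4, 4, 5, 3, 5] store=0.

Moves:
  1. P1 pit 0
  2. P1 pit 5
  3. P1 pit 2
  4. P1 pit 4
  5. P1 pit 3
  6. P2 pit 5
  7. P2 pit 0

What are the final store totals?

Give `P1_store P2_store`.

Move 1: P1 pit0 -> P1=[0,3,6,2,3,2](0) P2=[3,4,4,5,3,5](0)
Move 2: P1 pit5 -> P1=[0,3,6,2,3,0](1) P2=[4,4,4,5,3,5](0)
Move 3: P1 pit2 -> P1=[0,3,0,3,4,1](2) P2=[5,5,4,5,3,5](0)
Move 4: P1 pit4 -> P1=[0,3,0,3,0,2](3) P2=[6,6,4,5,3,5](0)
Move 5: P1 pit3 -> P1=[0,3,0,0,1,3](4) P2=[6,6,4,5,3,5](0)
Move 6: P2 pit5 -> P1=[1,4,1,1,1,3](4) P2=[6,6,4,5,3,0](1)
Move 7: P2 pit0 -> P1=[1,4,1,1,1,3](4) P2=[0,7,5,6,4,1](2)

Answer: 4 2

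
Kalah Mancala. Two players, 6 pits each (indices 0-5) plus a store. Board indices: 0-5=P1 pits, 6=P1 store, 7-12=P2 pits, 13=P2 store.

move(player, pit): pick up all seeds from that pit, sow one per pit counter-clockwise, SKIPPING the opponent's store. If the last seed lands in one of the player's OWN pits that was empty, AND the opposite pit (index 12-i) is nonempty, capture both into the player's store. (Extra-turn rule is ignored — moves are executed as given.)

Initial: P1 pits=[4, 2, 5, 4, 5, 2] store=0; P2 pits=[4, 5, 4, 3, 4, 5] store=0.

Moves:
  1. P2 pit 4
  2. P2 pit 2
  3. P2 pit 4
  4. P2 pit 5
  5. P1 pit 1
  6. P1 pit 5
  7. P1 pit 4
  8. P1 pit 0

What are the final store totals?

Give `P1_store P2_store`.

Move 1: P2 pit4 -> P1=[5,3,5,4,5,2](0) P2=[4,5,4,3,0,6](1)
Move 2: P2 pit2 -> P1=[5,3,5,4,5,2](0) P2=[4,5,0,4,1,7](2)
Move 3: P2 pit4 -> P1=[5,3,5,4,5,2](0) P2=[4,5,0,4,0,8](2)
Move 4: P2 pit5 -> P1=[6,4,6,5,6,3](0) P2=[5,5,0,4,0,0](3)
Move 5: P1 pit1 -> P1=[6,0,7,6,7,4](0) P2=[5,5,0,4,0,0](3)
Move 6: P1 pit5 -> P1=[6,0,7,6,7,0](1) P2=[6,6,1,4,0,0](3)
Move 7: P1 pit4 -> P1=[6,0,7,6,0,1](2) P2=[7,7,2,5,1,0](3)
Move 8: P1 pit0 -> P1=[0,1,8,7,1,2](3) P2=[7,7,2,5,1,0](3)

Answer: 3 3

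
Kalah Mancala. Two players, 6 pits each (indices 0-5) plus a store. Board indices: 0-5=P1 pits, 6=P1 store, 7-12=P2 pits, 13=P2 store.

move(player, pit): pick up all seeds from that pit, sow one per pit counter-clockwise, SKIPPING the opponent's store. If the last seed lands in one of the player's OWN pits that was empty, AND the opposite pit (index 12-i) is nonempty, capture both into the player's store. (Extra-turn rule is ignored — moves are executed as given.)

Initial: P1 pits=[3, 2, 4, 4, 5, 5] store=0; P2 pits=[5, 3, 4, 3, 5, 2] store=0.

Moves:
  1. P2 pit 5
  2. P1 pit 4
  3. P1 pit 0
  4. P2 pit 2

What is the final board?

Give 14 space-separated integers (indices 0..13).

Answer: 1 3 5 5 0 6 6 6 0 0 4 6 1 2

Derivation:
Move 1: P2 pit5 -> P1=[4,2,4,4,5,5](0) P2=[5,3,4,3,5,0](1)
Move 2: P1 pit4 -> P1=[4,2,4,4,0,6](1) P2=[6,4,5,3,5,0](1)
Move 3: P1 pit0 -> P1=[0,3,5,5,0,6](6) P2=[6,0,5,3,5,0](1)
Move 4: P2 pit2 -> P1=[1,3,5,5,0,6](6) P2=[6,0,0,4,6,1](2)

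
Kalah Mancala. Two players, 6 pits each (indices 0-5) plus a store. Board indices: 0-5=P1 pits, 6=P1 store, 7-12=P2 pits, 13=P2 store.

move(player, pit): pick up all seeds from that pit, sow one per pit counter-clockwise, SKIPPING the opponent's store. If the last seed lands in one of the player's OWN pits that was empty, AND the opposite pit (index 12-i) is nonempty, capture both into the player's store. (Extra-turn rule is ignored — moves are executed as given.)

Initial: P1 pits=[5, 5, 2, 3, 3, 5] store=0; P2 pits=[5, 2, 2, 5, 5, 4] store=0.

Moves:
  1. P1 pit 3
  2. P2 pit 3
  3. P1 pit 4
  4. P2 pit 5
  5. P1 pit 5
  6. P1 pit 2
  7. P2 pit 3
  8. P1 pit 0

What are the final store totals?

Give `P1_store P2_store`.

Answer: 12 2

Derivation:
Move 1: P1 pit3 -> P1=[5,5,2,0,4,6](1) P2=[5,2,2,5,5,4](0)
Move 2: P2 pit3 -> P1=[6,6,2,0,4,6](1) P2=[5,2,2,0,6,5](1)
Move 3: P1 pit4 -> P1=[6,6,2,0,0,7](2) P2=[6,3,2,0,6,5](1)
Move 4: P2 pit5 -> P1=[7,7,3,1,0,7](2) P2=[6,3,2,0,6,0](2)
Move 5: P1 pit5 -> P1=[7,7,3,1,0,0](3) P2=[7,4,3,1,7,1](2)
Move 6: P1 pit2 -> P1=[7,7,0,2,1,0](11) P2=[0,4,3,1,7,1](2)
Move 7: P2 pit3 -> P1=[7,7,0,2,1,0](11) P2=[0,4,3,0,8,1](2)
Move 8: P1 pit0 -> P1=[0,8,1,3,2,1](12) P2=[1,4,3,0,8,1](2)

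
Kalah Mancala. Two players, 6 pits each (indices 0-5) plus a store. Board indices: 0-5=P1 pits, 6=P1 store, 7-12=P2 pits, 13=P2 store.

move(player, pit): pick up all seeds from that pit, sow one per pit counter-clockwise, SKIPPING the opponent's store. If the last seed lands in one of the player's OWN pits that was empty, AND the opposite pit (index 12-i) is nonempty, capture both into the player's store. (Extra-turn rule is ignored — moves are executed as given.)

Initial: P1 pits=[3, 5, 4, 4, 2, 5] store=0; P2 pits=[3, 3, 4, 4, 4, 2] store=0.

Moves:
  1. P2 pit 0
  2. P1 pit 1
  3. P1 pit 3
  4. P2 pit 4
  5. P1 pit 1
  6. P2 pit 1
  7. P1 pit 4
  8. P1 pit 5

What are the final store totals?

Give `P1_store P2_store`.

Move 1: P2 pit0 -> P1=[3,5,4,4,2,5](0) P2=[0,4,5,5,4,2](0)
Move 2: P1 pit1 -> P1=[3,0,5,5,3,6](1) P2=[0,4,5,5,4,2](0)
Move 3: P1 pit3 -> P1=[3,0,5,0,4,7](2) P2=[1,5,5,5,4,2](0)
Move 4: P2 pit4 -> P1=[4,1,5,0,4,7](2) P2=[1,5,5,5,0,3](1)
Move 5: P1 pit1 -> P1=[4,0,6,0,4,7](2) P2=[1,5,5,5,0,3](1)
Move 6: P2 pit1 -> P1=[4,0,6,0,4,7](2) P2=[1,0,6,6,1,4](2)
Move 7: P1 pit4 -> P1=[4,0,6,0,0,8](3) P2=[2,1,6,6,1,4](2)
Move 8: P1 pit5 -> P1=[5,0,6,0,0,0](4) P2=[3,2,7,7,2,5](2)

Answer: 4 2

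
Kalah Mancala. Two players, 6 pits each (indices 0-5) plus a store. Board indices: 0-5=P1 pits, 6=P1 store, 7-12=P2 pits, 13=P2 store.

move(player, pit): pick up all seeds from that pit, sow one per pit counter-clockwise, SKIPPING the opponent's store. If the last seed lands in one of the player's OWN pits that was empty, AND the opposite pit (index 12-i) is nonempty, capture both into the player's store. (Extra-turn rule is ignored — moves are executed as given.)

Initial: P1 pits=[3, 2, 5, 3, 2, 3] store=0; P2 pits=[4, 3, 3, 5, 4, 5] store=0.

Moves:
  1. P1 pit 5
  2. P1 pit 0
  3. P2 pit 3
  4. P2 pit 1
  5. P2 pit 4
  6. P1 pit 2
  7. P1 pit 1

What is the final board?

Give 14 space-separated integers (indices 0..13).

Answer: 2 0 1 7 4 2 3 6 1 5 1 0 8 2

Derivation:
Move 1: P1 pit5 -> P1=[3,2,5,3,2,0](1) P2=[5,4,3,5,4,5](0)
Move 2: P1 pit0 -> P1=[0,3,6,4,2,0](1) P2=[5,4,3,5,4,5](0)
Move 3: P2 pit3 -> P1=[1,4,6,4,2,0](1) P2=[5,4,3,0,5,6](1)
Move 4: P2 pit1 -> P1=[1,4,6,4,2,0](1) P2=[5,0,4,1,6,7](1)
Move 5: P2 pit4 -> P1=[2,5,7,5,2,0](1) P2=[5,0,4,1,0,8](2)
Move 6: P1 pit2 -> P1=[2,5,0,6,3,1](2) P2=[6,1,5,1,0,8](2)
Move 7: P1 pit1 -> P1=[2,0,1,7,4,2](3) P2=[6,1,5,1,0,8](2)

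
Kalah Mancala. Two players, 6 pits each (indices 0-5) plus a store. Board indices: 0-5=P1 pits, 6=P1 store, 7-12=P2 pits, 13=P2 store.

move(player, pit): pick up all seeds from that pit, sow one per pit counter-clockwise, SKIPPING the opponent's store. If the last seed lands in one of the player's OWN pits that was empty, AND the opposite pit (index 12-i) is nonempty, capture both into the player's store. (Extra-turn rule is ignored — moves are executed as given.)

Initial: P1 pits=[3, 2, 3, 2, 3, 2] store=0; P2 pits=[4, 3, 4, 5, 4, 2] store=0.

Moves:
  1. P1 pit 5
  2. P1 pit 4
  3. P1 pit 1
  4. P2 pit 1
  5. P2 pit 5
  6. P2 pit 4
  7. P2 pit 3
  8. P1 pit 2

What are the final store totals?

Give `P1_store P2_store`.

Move 1: P1 pit5 -> P1=[3,2,3,2,3,0](1) P2=[5,3,4,5,4,2](0)
Move 2: P1 pit4 -> P1=[3,2,3,2,0,1](2) P2=[6,3,4,5,4,2](0)
Move 3: P1 pit1 -> P1=[3,0,4,3,0,1](2) P2=[6,3,4,5,4,2](0)
Move 4: P2 pit1 -> P1=[3,0,4,3,0,1](2) P2=[6,0,5,6,5,2](0)
Move 5: P2 pit5 -> P1=[4,0,4,3,0,1](2) P2=[6,0,5,6,5,0](1)
Move 6: P2 pit4 -> P1=[5,1,5,3,0,1](2) P2=[6,0,5,6,0,1](2)
Move 7: P2 pit3 -> P1=[6,2,6,3,0,1](2) P2=[6,0,5,0,1,2](3)
Move 8: P1 pit2 -> P1=[6,2,0,4,1,2](3) P2=[7,1,5,0,1,2](3)

Answer: 3 3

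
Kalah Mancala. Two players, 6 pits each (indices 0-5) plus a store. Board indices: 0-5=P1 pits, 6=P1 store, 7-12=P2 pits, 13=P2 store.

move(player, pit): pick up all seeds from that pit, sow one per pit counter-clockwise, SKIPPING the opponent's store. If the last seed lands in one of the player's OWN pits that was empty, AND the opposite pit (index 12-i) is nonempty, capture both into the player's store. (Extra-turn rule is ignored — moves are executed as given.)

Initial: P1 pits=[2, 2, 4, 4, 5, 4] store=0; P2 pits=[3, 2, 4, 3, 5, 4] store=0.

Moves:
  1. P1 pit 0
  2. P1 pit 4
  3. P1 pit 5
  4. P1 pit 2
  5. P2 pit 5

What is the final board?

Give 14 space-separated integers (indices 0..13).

Move 1: P1 pit0 -> P1=[0,3,5,4,5,4](0) P2=[3,2,4,3,5,4](0)
Move 2: P1 pit4 -> P1=[0,3,5,4,0,5](1) P2=[4,3,5,3,5,4](0)
Move 3: P1 pit5 -> P1=[0,3,5,4,0,0](2) P2=[5,4,6,4,5,4](0)
Move 4: P1 pit2 -> P1=[0,3,0,5,1,1](3) P2=[6,4,6,4,5,4](0)
Move 5: P2 pit5 -> P1=[1,4,1,5,1,1](3) P2=[6,4,6,4,5,0](1)

Answer: 1 4 1 5 1 1 3 6 4 6 4 5 0 1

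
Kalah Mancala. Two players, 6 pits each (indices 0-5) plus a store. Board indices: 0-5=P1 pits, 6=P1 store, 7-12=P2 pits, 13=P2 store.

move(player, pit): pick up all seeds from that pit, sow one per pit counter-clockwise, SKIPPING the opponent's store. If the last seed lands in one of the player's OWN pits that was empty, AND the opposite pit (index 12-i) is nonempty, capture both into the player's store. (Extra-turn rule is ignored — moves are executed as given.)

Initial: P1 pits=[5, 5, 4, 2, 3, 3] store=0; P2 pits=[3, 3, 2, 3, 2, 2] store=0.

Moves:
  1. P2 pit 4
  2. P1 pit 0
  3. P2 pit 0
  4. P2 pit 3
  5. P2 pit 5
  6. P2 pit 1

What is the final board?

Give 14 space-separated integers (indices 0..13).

Move 1: P2 pit4 -> P1=[5,5,4,2,3,3](0) P2=[3,3,2,3,0,3](1)
Move 2: P1 pit0 -> P1=[0,6,5,3,4,4](0) P2=[3,3,2,3,0,3](1)
Move 3: P2 pit0 -> P1=[0,6,5,3,4,4](0) P2=[0,4,3,4,0,3](1)
Move 4: P2 pit3 -> P1=[1,6,5,3,4,4](0) P2=[0,4,3,0,1,4](2)
Move 5: P2 pit5 -> P1=[2,7,6,3,4,4](0) P2=[0,4,3,0,1,0](3)
Move 6: P2 pit1 -> P1=[0,7,6,3,4,4](0) P2=[0,0,4,1,2,0](6)

Answer: 0 7 6 3 4 4 0 0 0 4 1 2 0 6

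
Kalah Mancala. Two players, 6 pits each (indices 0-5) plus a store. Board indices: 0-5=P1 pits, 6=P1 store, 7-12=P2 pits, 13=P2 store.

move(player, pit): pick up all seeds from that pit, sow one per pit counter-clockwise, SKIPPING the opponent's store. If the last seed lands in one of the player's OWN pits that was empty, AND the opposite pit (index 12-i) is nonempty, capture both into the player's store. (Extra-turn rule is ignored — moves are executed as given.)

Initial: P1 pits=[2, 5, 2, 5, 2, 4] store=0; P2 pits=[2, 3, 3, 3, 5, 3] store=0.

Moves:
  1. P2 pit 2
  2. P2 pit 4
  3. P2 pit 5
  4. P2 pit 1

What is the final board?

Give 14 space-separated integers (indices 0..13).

Move 1: P2 pit2 -> P1=[2,5,2,5,2,4](0) P2=[2,3,0,4,6,4](0)
Move 2: P2 pit4 -> P1=[3,6,3,6,2,4](0) P2=[2,3,0,4,0,5](1)
Move 3: P2 pit5 -> P1=[4,7,4,7,2,4](0) P2=[2,3,0,4,0,0](2)
Move 4: P2 pit1 -> P1=[4,0,4,7,2,4](0) P2=[2,0,1,5,0,0](10)

Answer: 4 0 4 7 2 4 0 2 0 1 5 0 0 10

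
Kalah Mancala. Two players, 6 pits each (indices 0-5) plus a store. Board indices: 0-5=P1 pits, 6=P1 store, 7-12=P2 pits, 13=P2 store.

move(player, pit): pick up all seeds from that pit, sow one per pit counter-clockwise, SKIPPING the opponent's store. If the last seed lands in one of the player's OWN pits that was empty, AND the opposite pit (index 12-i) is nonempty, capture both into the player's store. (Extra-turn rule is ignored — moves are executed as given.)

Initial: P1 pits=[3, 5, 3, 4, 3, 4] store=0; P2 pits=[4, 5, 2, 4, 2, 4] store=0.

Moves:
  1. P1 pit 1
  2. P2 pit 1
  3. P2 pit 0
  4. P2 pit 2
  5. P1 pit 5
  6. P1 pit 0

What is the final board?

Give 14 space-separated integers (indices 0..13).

Answer: 0 1 5 6 4 0 2 1 2 1 8 5 6 2

Derivation:
Move 1: P1 pit1 -> P1=[3,0,4,5,4,5](1) P2=[4,5,2,4,2,4](0)
Move 2: P2 pit1 -> P1=[3,0,4,5,4,5](1) P2=[4,0,3,5,3,5](1)
Move 3: P2 pit0 -> P1=[3,0,4,5,4,5](1) P2=[0,1,4,6,4,5](1)
Move 4: P2 pit2 -> P1=[3,0,4,5,4,5](1) P2=[0,1,0,7,5,6](2)
Move 5: P1 pit5 -> P1=[3,0,4,5,4,0](2) P2=[1,2,1,8,5,6](2)
Move 6: P1 pit0 -> P1=[0,1,5,6,4,0](2) P2=[1,2,1,8,5,6](2)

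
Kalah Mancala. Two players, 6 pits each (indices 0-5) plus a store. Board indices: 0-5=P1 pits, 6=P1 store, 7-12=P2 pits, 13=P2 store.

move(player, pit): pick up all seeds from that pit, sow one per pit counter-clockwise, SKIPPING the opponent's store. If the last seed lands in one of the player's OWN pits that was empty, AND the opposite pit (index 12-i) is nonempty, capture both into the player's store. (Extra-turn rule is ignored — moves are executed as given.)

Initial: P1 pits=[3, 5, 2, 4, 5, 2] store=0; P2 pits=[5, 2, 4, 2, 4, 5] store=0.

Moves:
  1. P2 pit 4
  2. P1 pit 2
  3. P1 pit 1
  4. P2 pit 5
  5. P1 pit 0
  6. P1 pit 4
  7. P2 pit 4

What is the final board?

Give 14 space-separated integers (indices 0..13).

Move 1: P2 pit4 -> P1=[4,6,2,4,5,2](0) P2=[5,2,4,2,0,6](1)
Move 2: P1 pit2 -> P1=[4,6,0,5,6,2](0) P2=[5,2,4,2,0,6](1)
Move 3: P1 pit1 -> P1=[4,0,1,6,7,3](1) P2=[6,2,4,2,0,6](1)
Move 4: P2 pit5 -> P1=[5,1,2,7,8,3](1) P2=[6,2,4,2,0,0](2)
Move 5: P1 pit0 -> P1=[0,2,3,8,9,4](1) P2=[6,2,4,2,0,0](2)
Move 6: P1 pit4 -> P1=[0,2,3,8,0,5](4) P2=[7,3,5,3,1,0](2)
Move 7: P2 pit4 -> P1=[0,2,3,8,0,5](4) P2=[7,3,5,3,0,1](2)

Answer: 0 2 3 8 0 5 4 7 3 5 3 0 1 2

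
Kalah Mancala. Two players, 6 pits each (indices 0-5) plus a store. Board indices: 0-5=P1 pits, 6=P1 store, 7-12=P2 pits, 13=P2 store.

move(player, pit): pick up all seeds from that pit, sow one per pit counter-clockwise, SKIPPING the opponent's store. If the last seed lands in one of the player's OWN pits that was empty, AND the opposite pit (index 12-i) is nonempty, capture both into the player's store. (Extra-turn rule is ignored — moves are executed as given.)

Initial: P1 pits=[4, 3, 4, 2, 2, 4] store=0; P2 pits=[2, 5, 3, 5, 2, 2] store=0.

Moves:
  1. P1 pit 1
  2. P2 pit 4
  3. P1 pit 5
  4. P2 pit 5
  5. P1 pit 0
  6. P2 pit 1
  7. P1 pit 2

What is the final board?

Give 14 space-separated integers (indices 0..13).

Move 1: P1 pit1 -> P1=[4,0,5,3,3,4](0) P2=[2,5,3,5,2,2](0)
Move 2: P2 pit4 -> P1=[4,0,5,3,3,4](0) P2=[2,5,3,5,0,3](1)
Move 3: P1 pit5 -> P1=[4,0,5,3,3,0](1) P2=[3,6,4,5,0,3](1)
Move 4: P2 pit5 -> P1=[5,1,5,3,3,0](1) P2=[3,6,4,5,0,0](2)
Move 5: P1 pit0 -> P1=[0,2,6,4,4,0](5) P2=[0,6,4,5,0,0](2)
Move 6: P2 pit1 -> P1=[1,2,6,4,4,0](5) P2=[0,0,5,6,1,1](3)
Move 7: P1 pit2 -> P1=[1,2,0,5,5,1](6) P2=[1,1,5,6,1,1](3)

Answer: 1 2 0 5 5 1 6 1 1 5 6 1 1 3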